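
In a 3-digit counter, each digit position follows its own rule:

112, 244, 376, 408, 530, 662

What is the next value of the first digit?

7

First digit — +1 each step, mod 10: 1, 2, 3, 4, 5, 6 → 7.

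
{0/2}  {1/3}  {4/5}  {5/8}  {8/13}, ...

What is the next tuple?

First slot: alternating steps +1, +3, +1, +3, …; 0, 1, 4, 5, 8 → 9.
Second slot: each term is the sum of the two before it, so 2, 3, 5, 8, 13 → 21.
Combining the parts gives {9/21}.

{9/21}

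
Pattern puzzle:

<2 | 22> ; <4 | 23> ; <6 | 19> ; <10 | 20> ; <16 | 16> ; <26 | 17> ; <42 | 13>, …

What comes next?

First component — each term is the sum of the two before it: 2, 4, 6, 10, 16, 26, 42 → 68.
Second component: alternating steps +1, −4, +1, −4, …; 22, 23, 19, 20, 16, 17, 13 → 14.
Putting it together: <68 | 14>.

<68 | 14>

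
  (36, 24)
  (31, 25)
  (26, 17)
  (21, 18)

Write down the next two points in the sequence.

(16, 10), (11, 11)

First part goes 36, 31, 26, 21 → 16 → 11 (−5 each step).
Second part goes 24, 25, 17, 18 → 10 → 11 (alternating steps +1, −8, +1, −8, …).
So the next two points are (16, 10) and (11, 11).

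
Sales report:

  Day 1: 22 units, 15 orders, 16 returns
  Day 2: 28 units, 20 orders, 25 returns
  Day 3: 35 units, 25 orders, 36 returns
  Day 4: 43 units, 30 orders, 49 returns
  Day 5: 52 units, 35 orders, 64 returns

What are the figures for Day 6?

Units — differences are 6, 7, 8, … (increasing by 1 each time): 22, 28, 35, 43, 52 → 62.
Orders goes 15, 20, 25, 30, 35 → 40 (+5 each step).
For the returns, perfect squares: 4², 5², 6², …: 16, 25, 36, 49, 64 → 81.
Combining the parts gives 62 units, 40 orders, 81 returns.

62 units, 40 orders, 81 returns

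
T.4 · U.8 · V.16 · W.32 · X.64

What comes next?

Y.128

Letter: letters move forward 1 place in the alphabet; T, U, V, W, X → Y.
Second component: ×2 each step, so 4, 8, 16, 32, 64 → 128.
Putting it together: Y.128.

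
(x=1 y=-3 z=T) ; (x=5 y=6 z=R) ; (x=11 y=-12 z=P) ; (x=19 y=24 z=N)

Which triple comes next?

(x=29 y=-48 z=L)

X goes 1, 5, 11, 19 → 29 (differences are 4, 6, 8, … (increasing by 2 each time)).
For the y, ×(-2) each step: -3, 6, -12, 24 → -48.
Z — letters move back 2 places in the alphabet: T, R, P, N → L.
Putting it together: (x=29 y=-48 z=L).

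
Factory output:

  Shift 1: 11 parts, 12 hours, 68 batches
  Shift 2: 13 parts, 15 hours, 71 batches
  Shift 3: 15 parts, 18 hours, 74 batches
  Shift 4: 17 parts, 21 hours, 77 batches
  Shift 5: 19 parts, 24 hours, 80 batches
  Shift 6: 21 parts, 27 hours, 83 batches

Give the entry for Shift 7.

23 parts, 30 hours, 86 batches

For the parts, +2 each step: 11, 13, 15, 17, 19, 21 → 23.
For the hours, +3 each step: 12, 15, 18, 21, 24, 27 → 30.
Batches: +3 each step, so 68, 71, 74, 77, 80, 83 → 86.
So the next line is 23 parts, 30 hours, 86 batches.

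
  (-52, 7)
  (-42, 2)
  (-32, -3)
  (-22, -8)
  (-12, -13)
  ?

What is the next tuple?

First entry — +10 each step: -52, -42, -32, -22, -12 → -2.
Second entry: −5 each step, so 7, 2, -3, -8, -13 → -18.
Putting it together: (-2, -18).

(-2, -18)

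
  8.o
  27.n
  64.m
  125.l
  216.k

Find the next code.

343.j

First component: 8, 27, 64, 125, 216 → 343 (perfect cubes: 2³, 3³, 4³, …).
Letter goes o, n, m, l, k → j (letters move back 1 place in the alphabet).
Combining the parts gives 343.j.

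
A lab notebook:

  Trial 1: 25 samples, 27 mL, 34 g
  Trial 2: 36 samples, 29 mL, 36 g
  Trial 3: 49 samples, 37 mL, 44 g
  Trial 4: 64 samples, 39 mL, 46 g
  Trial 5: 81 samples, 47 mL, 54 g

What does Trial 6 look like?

100 samples, 49 mL, 56 g

Samples — perfect squares: 5², 6², 7², …: 25, 36, 49, 64, 81 → 100.
For the mL, alternating steps +2, +8, +2, +8, …: 27, 29, 37, 39, 47 → 49.
G: always 7 more than the mL, so 34, 36, 44, 46, 54 → 56.
Combining the parts gives 100 samples, 49 mL, 56 g.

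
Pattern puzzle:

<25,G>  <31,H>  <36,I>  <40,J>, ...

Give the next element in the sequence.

First part: differences are 6, 5, 4, … (decreasing by 1 each time); 25, 31, 36, 40 → 43.
Letter: G, H, I, J → K (letters move forward 1 place in the alphabet).
Putting it together: <43,K>.

<43,K>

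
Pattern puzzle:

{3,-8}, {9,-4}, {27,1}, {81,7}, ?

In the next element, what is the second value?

14

Second value: differences are 4, 5, 6, … (increasing by 1 each time), so -8, -4, 1, 7 → 14.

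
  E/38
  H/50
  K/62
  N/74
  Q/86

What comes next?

Letter: letters move forward 3 places in the alphabet; E, H, K, N, Q → T.
Second component goes 38, 50, 62, 74, 86 → 98 (+12 each step).
So the next token is T/98.

T/98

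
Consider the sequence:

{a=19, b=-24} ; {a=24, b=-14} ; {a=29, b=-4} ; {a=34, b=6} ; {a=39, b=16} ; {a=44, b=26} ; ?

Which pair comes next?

{a=49, b=36}

A: +5 each step, so 19, 24, 29, 34, 39, 44 → 49.
B: +10 each step, so -24, -14, -4, 6, 16, 26 → 36.
Combining the parts gives {a=49, b=36}.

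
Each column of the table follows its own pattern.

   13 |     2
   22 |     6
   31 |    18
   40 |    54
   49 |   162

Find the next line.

First component: +9 each step, so 13, 22, 31, 40, 49 → 58.
For the second component, ×3 each step: 2, 6, 18, 54, 162 → 486.
Putting it together: 58  486.

58  486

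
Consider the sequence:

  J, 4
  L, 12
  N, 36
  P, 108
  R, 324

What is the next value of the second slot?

Second slot: ×3 each step, so 4, 12, 36, 108, 324 → 972.

972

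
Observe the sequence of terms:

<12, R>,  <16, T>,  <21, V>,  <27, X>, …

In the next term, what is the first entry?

For the first entry, differences are 4, 5, 6, … (increasing by 1 each time): 12, 16, 21, 27 → 34.

34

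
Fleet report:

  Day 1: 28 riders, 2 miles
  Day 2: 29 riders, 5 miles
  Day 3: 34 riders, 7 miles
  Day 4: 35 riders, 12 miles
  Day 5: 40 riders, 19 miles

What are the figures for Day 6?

Riders — alternating steps +1, +5, +1, +5, …: 28, 29, 34, 35, 40 → 41.
Miles goes 2, 5, 7, 12, 19 → 31 (each term is the sum of the two before it).
So the next row is 41 riders, 31 miles.

41 riders, 31 miles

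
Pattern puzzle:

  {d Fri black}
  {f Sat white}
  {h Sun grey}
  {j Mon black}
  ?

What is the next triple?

Letter: d, f, h, j → l (letters move forward 2 places in the alphabet).
Day — runs through the weekdays Mon→Sun: Fri, Sat, Sun, Mon → Tue.
Shade: black, white, grey, black → white (repeats black → white → grey).
Combining the parts gives {l Tue white}.

{l Tue white}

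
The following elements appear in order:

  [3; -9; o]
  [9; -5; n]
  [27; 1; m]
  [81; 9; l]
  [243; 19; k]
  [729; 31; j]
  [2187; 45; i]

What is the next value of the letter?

h

First entry — ×3 each step: 3, 9, 27, 81, 243, 729, 2187 → 6561.
Second entry: -9, -5, 1, 9, 19, 31, 45 → 61 (differences are 4, 6, 8, … (increasing by 2 each time)).
For the letter, letters move back 1 place in the alphabet: o, n, m, l, k, j, i → h.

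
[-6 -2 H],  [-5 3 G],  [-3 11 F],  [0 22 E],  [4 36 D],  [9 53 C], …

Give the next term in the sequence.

[15 73 B]

First coordinate goes -6, -5, -3, 0, 4, 9 → 15 (differences are 1, 2, 3, … (increasing by 1 each time)).
Second coordinate: differences are 5, 8, 11, … (increasing by 3 each time), so -2, 3, 11, 22, 36, 53 → 73.
Letter — letters move back 1 place in the alphabet: H, G, F, E, D, C → B.
Putting it together: [15 73 B].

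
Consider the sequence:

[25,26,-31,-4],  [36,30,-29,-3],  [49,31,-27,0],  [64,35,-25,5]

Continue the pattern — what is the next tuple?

First slot: 25, 36, 49, 64 → 81 (perfect squares: 5², 6², 7², …).
Second slot — alternating steps +4, +1, +4, +1, …: 26, 30, 31, 35 → 36.
For the third slot, +2 each step: -31, -29, -27, -25 → -23.
Fourth slot: differences are 1, 3, 5, … (increasing by 2 each time), so -4, -3, 0, 5 → 12.
Putting it together: [81,36,-23,12].

[81,36,-23,12]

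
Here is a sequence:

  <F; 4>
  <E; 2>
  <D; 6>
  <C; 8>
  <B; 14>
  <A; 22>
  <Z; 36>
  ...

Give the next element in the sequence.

<Y; 58>

Letter goes F, E, D, C, B, A, Z → Y (letters move back 1 place in the alphabet, wrapping A→Z).
Second component goes 4, 2, 6, 8, 14, 22, 36 → 58 (each term is the sum of the two before it).
So the next element is <Y; 58>.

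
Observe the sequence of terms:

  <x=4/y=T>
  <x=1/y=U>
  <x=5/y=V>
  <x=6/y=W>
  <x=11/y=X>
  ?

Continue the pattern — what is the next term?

<x=17/y=Y>

For the x, each term is the sum of the two before it: 4, 1, 5, 6, 11 → 17.
Y: letters move forward 1 place in the alphabet, so T, U, V, W, X → Y.
Putting it together: <x=17/y=Y>.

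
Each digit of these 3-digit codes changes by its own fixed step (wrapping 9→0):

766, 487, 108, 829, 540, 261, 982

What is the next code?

For the first digit, −3 each step, mod 10: 7, 4, 1, 8, 5, 2, 9 → 6.
Second digit: +2 each step, mod 10, so 6, 8, 0, 2, 4, 6, 8 → 0.
Third digit: 6, 7, 8, 9, 0, 1, 2 → 3 (+1 each step, mod 10).
Combining the parts gives 603.

603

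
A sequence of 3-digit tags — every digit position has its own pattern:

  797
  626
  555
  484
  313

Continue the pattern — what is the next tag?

First digit — −1 each step, mod 10: 7, 6, 5, 4, 3 → 2.
Second digit: +3 each step, mod 10, so 9, 2, 5, 8, 1 → 4.
Third digit — −1 each step, mod 10: 7, 6, 5, 4, 3 → 2.
Putting it together: 242.

242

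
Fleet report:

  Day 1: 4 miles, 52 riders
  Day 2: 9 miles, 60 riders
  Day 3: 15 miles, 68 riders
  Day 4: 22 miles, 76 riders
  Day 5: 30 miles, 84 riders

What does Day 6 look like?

39 miles, 92 riders

Miles: 4, 9, 15, 22, 30 → 39 (differences are 5, 6, 7, … (increasing by 1 each time)).
Riders goes 52, 60, 68, 76, 84 → 92 (+8 each step).
So the next record is 39 miles, 92 riders.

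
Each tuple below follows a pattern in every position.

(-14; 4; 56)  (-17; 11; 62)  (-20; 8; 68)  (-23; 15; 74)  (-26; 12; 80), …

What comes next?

(-29; 19; 86)

First part goes -14, -17, -20, -23, -26 → -29 (−3 each step).
Second part: alternating steps +7, −3, +7, −3, …, so 4, 11, 8, 15, 12 → 19.
Third part — +6 each step: 56, 62, 68, 74, 80 → 86.
So the next tuple is (-29; 19; 86).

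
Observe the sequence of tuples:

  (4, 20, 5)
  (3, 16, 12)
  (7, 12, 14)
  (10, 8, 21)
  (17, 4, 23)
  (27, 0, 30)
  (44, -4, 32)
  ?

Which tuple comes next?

(71, -8, 39)

For the first slot, each term is the sum of the two before it: 4, 3, 7, 10, 17, 27, 44 → 71.
Second slot: 20, 16, 12, 8, 4, 0, -4 → -8 (−4 each step).
Third slot goes 5, 12, 14, 21, 23, 30, 32 → 39 (alternating steps +7, +2, +7, +2, …).
So the next tuple is (71, -8, 39).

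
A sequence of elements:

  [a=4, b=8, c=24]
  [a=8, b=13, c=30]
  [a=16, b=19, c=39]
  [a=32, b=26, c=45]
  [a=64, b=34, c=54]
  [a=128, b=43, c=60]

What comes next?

A — ×2 each step: 4, 8, 16, 32, 64, 128 → 256.
B: 8, 13, 19, 26, 34, 43 → 53 (differences are 5, 6, 7, … (increasing by 1 each time)).
C goes 24, 30, 39, 45, 54, 60 → 69 (alternating steps +6, +9, +6, +9, …).
Combining the parts gives [a=256, b=53, c=69].

[a=256, b=53, c=69]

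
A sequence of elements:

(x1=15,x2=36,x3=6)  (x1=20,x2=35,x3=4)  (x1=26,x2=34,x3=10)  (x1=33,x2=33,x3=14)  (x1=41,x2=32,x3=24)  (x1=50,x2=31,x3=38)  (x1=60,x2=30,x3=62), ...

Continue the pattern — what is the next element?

X1: differences are 5, 6, 7, … (increasing by 1 each time); 15, 20, 26, 33, 41, 50, 60 → 71.
X2: 36, 35, 34, 33, 32, 31, 30 → 29 (−1 each step).
For the x3, each term is the sum of the two before it: 6, 4, 10, 14, 24, 38, 62 → 100.
So the next element is (x1=71,x2=29,x3=100).

(x1=71,x2=29,x3=100)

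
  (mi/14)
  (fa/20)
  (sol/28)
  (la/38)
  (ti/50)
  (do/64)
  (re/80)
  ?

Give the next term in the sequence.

(mi/98)

Note: mi, fa, sol, la, ti, do, re → mi (runs through the solfège scale do→ti).
Second part: 14, 20, 28, 38, 50, 64, 80 → 98 (differences are 6, 8, 10, … (increasing by 2 each time)).
Putting it together: (mi/98).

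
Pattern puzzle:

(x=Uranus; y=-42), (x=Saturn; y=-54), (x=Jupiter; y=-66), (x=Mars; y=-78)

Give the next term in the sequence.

For the x, runs backward through the planets Mercury→Neptune: Uranus, Saturn, Jupiter, Mars → Earth.
Y: −12 each step, so -42, -54, -66, -78 → -90.
Combining the parts gives (x=Earth; y=-90).

(x=Earth; y=-90)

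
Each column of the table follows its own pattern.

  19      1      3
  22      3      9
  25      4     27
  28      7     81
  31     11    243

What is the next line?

34  18  729

First component: +3 each step, so 19, 22, 25, 28, 31 → 34.
Second component — each term is the sum of the two before it: 1, 3, 4, 7, 11 → 18.
Third component goes 3, 9, 27, 81, 243 → 729 (×3 each step).
Putting it together: 34  18  729.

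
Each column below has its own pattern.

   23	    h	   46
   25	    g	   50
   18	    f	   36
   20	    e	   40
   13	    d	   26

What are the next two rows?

First component — alternating steps +2, −7, +2, −7, …: 23, 25, 18, 20, 13 → 15 → 8.
For the letter, letters move back 1 place in the alphabet: h, g, f, e, d → c → b.
Third component: 46, 50, 36, 40, 26 → 30 → 16 (always 2 × the first component).
So the next two rows are 15  c  30 and 8  b  16.

15  c  30; 8  b  16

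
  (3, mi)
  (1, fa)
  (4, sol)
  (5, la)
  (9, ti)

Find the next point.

First slot: each term is the sum of the two before it; 3, 1, 4, 5, 9 → 14.
Note — runs through the solfège scale do→ti: mi, fa, sol, la, ti → do.
Putting it together: (14, do).

(14, do)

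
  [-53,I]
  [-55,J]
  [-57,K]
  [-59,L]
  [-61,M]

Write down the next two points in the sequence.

First entry: −2 each step; -53, -55, -57, -59, -61 → -63 → -65.
Letter: I, J, K, L, M → N → O (letters move forward 1 place in the alphabet).
Putting the parts together: [-63,N] and then [-65,O].

[-63,N], [-65,O]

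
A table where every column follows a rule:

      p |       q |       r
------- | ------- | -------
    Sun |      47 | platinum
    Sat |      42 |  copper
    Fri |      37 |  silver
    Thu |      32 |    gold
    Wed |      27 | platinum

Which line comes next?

Tue  22  copper

Column p — runs backward through the weekdays Mon→Sun: Sun, Sat, Fri, Thu, Wed → Tue.
Column q — −5 each step: 47, 42, 37, 32, 27 → 22.
Column r: repeats platinum → copper → silver → gold; platinum, copper, silver, gold, platinum → copper.
Putting it together: Tue  22  copper.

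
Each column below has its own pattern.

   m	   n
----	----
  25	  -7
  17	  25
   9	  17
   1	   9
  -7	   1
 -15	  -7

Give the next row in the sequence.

For the column m, −8 each step: 25, 17, 9, 1, -7, -15 → -23.
Column n: -7, 25, 17, 9, 1, -7 → -15 (always the previous value of the column m).
So the next row is -23  -15.

-23  -15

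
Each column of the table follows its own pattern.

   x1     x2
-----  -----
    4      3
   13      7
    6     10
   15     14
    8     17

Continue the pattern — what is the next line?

Column x1: alternating steps +9, −7, +9, −7, …, so 4, 13, 6, 15, 8 → 17.
Column x2: alternating steps +4, +3, +4, +3, …; 3, 7, 10, 14, 17 → 21.
Putting it together: 17  21.

17  21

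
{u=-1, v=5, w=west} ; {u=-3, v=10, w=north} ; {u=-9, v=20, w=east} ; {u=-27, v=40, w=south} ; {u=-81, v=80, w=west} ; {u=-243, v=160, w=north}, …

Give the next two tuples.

{u=-729, v=320, w=east}, {u=-2187, v=640, w=south}

U — ×3 each step: -1, -3, -9, -27, -81, -243 → -729 → -2187.
V: 5, 10, 20, 40, 80, 160 → 320 → 640 (×2 each step).
For the w, repeats west → north → east → south: west, north, east, south, west, north → east → south.
Putting the parts together: {u=-729, v=320, w=east} and then {u=-2187, v=640, w=south}.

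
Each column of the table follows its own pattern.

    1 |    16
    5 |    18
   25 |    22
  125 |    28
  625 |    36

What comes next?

3125  46

First component — ×5 each step: 1, 5, 25, 125, 625 → 3125.
Second component — differences are 2, 4, 6, … (increasing by 2 each time): 16, 18, 22, 28, 36 → 46.
So the next line is 3125  46.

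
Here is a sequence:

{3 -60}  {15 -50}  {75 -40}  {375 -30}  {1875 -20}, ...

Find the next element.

First part: 3, 15, 75, 375, 1875 → 9375 (×5 each step).
Second part: -60, -50, -40, -30, -20 → -10 (+10 each step).
Combining the parts gives {9375 -10}.

{9375 -10}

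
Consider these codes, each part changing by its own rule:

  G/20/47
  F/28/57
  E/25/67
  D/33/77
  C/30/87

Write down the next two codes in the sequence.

For the letter, letters move back 1 place in the alphabet: G, F, E, D, C → B → A.
Second component: alternating steps +8, −3, +8, −3, …, so 20, 28, 25, 33, 30 → 38 → 35.
Third component — +10 each step: 47, 57, 67, 77, 87 → 97 → 107.
Putting the parts together: B/38/97 and then A/35/107.

B/38/97, A/35/107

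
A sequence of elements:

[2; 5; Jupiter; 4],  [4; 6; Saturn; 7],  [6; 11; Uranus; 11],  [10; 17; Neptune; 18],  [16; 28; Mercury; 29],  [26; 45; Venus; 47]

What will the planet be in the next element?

First component: 2, 4, 6, 10, 16, 26 → 42 (each term is the sum of the two before it).
Second component: 5, 6, 11, 17, 28, 45 → 73 (each term is the sum of the two before it).
Planet: Jupiter, Saturn, Uranus, Neptune, Mercury, Venus → Earth (runs through the planets Mercury→Neptune).
For the fourth component, each term is the sum of the two before it: 4, 7, 11, 18, 29, 47 → 76.

Earth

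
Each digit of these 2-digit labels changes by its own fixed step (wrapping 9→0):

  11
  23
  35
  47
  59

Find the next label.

61

First digit: 1, 2, 3, 4, 5 → 6 (+1 each step, mod 10).
Second digit: +2 each step, mod 10, so 1, 3, 5, 7, 9 → 1.
Putting it together: 61.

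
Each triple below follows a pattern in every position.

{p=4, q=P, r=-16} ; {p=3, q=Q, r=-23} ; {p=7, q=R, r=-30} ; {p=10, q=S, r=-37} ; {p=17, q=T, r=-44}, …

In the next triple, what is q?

Q: P, Q, R, S, T → U (letters move forward 1 place in the alphabet).

U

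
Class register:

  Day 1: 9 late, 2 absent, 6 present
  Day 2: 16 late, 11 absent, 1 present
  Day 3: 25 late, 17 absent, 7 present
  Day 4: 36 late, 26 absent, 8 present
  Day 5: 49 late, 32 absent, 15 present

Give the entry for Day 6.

Late — perfect squares: 3², 4², 5², …: 9, 16, 25, 36, 49 → 64.
Absent goes 2, 11, 17, 26, 32 → 41 (alternating steps +9, +6, +9, +6, …).
Present: 6, 1, 7, 8, 15 → 23 (each term is the sum of the two before it).
Putting it together: 64 late, 41 absent, 23 present.

64 late, 41 absent, 23 present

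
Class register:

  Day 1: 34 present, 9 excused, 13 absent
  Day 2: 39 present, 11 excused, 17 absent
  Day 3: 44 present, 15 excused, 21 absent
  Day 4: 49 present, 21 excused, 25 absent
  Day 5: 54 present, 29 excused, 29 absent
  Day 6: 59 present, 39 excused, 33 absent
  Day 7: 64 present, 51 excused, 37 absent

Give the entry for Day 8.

Present: 34, 39, 44, 49, 54, 59, 64 → 69 (+5 each step).
Excused goes 9, 11, 15, 21, 29, 39, 51 → 65 (differences are 2, 4, 6, … (increasing by 2 each time)).
Absent goes 13, 17, 21, 25, 29, 33, 37 → 41 (+4 each step).
Putting it together: 69 present, 65 excused, 41 absent.

69 present, 65 excused, 41 absent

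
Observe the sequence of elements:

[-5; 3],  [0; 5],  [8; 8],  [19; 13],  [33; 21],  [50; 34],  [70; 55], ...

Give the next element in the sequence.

First part goes -5, 0, 8, 19, 33, 50, 70 → 93 (differences are 5, 8, 11, … (increasing by 3 each time)).
Second part — each term is the sum of the two before it: 3, 5, 8, 13, 21, 34, 55 → 89.
So the next element is [93; 89].

[93; 89]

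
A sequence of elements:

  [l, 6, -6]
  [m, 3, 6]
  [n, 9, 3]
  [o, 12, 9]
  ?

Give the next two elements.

[p, 21, 12], [q, 33, 21]

Letter: letters move forward 1 place in the alphabet; l, m, n, o → p → q.
Second component: each term is the sum of the two before it, so 6, 3, 9, 12 → 21 → 33.
Third component: always the previous value of the second component; -6, 6, 3, 9 → 12 → 21.
Putting the parts together: [p, 21, 12] and then [q, 33, 21].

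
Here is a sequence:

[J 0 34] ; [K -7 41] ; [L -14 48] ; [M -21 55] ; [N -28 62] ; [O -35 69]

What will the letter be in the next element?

P

Letter — letters move forward 1 place in the alphabet: J, K, L, M, N, O → P.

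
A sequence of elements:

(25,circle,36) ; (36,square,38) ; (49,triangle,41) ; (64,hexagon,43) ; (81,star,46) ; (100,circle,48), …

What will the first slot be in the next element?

121

For the first slot, perfect squares: 5², 6², 7², …: 25, 36, 49, 64, 81, 100 → 121.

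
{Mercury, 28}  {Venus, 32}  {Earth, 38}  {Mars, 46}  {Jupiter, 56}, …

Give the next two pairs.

{Saturn, 68}, {Uranus, 82}

Planet: runs through the planets Mercury→Neptune, so Mercury, Venus, Earth, Mars, Jupiter → Saturn → Uranus.
For the second component, differences are 4, 6, 8, … (increasing by 2 each time): 28, 32, 38, 46, 56 → 68 → 82.
Putting the parts together: {Saturn, 68} and then {Uranus, 82}.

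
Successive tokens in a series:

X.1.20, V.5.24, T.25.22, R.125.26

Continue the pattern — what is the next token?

Letter — letters move back 2 places in the alphabet: X, V, T, R → P.
Second component goes 1, 5, 25, 125 → 625 (×5 each step).
Third component: alternating steps +4, −2, +4, −2, …, so 20, 24, 22, 26 → 24.
Combining the parts gives P.625.24.

P.625.24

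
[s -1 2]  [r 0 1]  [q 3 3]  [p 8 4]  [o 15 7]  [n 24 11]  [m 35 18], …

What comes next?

For the letter, letters move back 1 place in the alphabet: s, r, q, p, o, n, m → l.
Second part goes -1, 0, 3, 8, 15, 24, 35 → 48 (differences are 1, 3, 5, … (increasing by 2 each time)).
For the third part, each term is the sum of the two before it: 2, 1, 3, 4, 7, 11, 18 → 29.
So the next tuple is [l 48 29].

[l 48 29]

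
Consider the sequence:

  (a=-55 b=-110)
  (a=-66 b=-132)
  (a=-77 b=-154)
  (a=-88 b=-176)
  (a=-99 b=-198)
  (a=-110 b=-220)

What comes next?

A goes -55, -66, -77, -88, -99, -110 → -121 (−11 each step).
B: always 2 × the a; -110, -132, -154, -176, -198, -220 → -242.
Putting it together: (a=-121 b=-242).

(a=-121 b=-242)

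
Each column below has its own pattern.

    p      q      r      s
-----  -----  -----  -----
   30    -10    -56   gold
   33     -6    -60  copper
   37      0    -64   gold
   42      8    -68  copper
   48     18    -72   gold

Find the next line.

55  30  -76  copper

Column p goes 30, 33, 37, 42, 48 → 55 (differences are 3, 4, 5, … (increasing by 1 each time)).
Column q: differences are 4, 6, 8, … (increasing by 2 each time); -10, -6, 0, 8, 18 → 30.
Column r: −4 each step; -56, -60, -64, -68, -72 → -76.
Column s: alternates gold ↔ copper; gold, copper, gold, copper, gold → copper.
Combining the parts gives 55  30  -76  copper.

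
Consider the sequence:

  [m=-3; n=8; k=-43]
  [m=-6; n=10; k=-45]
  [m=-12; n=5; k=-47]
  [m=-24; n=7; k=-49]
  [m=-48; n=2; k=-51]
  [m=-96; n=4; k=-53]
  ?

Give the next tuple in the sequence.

[m=-192; n=-1; k=-55]

M: ×2 each step; -3, -6, -12, -24, -48, -96 → -192.
For the n, alternating steps +2, −5, +2, −5, …: 8, 10, 5, 7, 2, 4 → -1.
K goes -43, -45, -47, -49, -51, -53 → -55 (−2 each step).
So the next tuple is [m=-192; n=-1; k=-55].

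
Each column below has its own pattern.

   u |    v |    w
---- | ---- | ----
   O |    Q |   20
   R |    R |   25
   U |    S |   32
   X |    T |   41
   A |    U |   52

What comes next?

D  V  65

Column u: letters move forward 3 places in the alphabet, wrapping Z→A; O, R, U, X, A → D.
Column v: letters move forward 1 place in the alphabet; Q, R, S, T, U → V.
For the column w, differences are 5, 7, 9, … (increasing by 2 each time): 20, 25, 32, 41, 52 → 65.
Putting it together: D  V  65.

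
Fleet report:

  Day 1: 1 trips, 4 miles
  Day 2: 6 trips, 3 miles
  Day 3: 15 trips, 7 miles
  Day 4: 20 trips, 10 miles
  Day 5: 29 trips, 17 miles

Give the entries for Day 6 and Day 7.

34 trips, 27 miles; 43 trips, 44 miles

Trips: 1, 6, 15, 20, 29 → 34 → 43 (alternating steps +5, +9, +5, +9, …).
Miles goes 4, 3, 7, 10, 17 → 27 → 44 (each term is the sum of the two before it).
Putting the parts together: 34 trips, 27 miles and then 43 trips, 44 miles.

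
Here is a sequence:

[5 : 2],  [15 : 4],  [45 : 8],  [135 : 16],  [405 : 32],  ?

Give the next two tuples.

First value: 5, 15, 45, 135, 405 → 1215 → 3645 (×3 each step).
Second value: ×2 each step, so 2, 4, 8, 16, 32 → 64 → 128.
So the next two tuples are [1215 : 64] and [3645 : 128].

[1215 : 64], [3645 : 128]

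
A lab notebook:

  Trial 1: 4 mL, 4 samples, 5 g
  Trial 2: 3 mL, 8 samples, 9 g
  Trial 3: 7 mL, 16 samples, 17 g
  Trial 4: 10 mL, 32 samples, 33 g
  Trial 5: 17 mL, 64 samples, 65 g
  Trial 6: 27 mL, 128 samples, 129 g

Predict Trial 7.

ML: 4, 3, 7, 10, 17, 27 → 44 (each term is the sum of the two before it).
For the samples, ×2 each step: 4, 8, 16, 32, 64, 128 → 256.
G: 5, 9, 17, 33, 65, 129 → 257 (always 1 more than the samples).
Putting it together: 44 mL, 256 samples, 257 g.

44 mL, 256 samples, 257 g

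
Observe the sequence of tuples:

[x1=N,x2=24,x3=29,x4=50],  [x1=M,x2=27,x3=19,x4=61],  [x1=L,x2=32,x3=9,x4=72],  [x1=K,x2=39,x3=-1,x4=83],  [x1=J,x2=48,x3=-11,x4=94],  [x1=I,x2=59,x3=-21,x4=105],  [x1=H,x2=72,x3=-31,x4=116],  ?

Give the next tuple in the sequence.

[x1=G,x2=87,x3=-41,x4=127]

X1: letters move back 1 place in the alphabet, so N, M, L, K, J, I, H → G.
For the x2, differences are 3, 5, 7, … (increasing by 2 each time): 24, 27, 32, 39, 48, 59, 72 → 87.
X3 — −10 each step: 29, 19, 9, -1, -11, -21, -31 → -41.
X4: +11 each step; 50, 61, 72, 83, 94, 105, 116 → 127.
So the next tuple is [x1=G,x2=87,x3=-41,x4=127].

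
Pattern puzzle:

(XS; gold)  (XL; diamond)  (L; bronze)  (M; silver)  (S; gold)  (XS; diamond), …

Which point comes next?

Size: repeats XS → XL → L → M → S, so XS, XL, L, M, S, XS → XL.
For the rank, repeats gold → diamond → bronze → silver: gold, diamond, bronze, silver, gold, diamond → bronze.
Putting it together: (XL; bronze).

(XL; bronze)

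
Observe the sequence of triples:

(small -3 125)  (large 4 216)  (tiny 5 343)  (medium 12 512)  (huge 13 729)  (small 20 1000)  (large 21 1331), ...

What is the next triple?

(tiny 28 1728)

Size: repeats small → large → tiny → medium → huge; small, large, tiny, medium, huge, small, large → tiny.
For the second value, alternating steps +7, +1, +7, +1, …: -3, 4, 5, 12, 13, 20, 21 → 28.
Third value goes 125, 216, 343, 512, 729, 1000, 1331 → 1728 (perfect cubes: 5³, 6³, 7³, …).
Putting it together: (tiny 28 1728).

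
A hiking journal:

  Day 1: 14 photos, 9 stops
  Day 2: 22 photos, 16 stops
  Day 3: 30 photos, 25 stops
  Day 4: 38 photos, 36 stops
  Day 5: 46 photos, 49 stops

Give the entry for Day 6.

Photos: +8 each step; 14, 22, 30, 38, 46 → 54.
For the stops, perfect squares: 3², 4², 5², …: 9, 16, 25, 36, 49 → 64.
Putting it together: 54 photos, 64 stops.

54 photos, 64 stops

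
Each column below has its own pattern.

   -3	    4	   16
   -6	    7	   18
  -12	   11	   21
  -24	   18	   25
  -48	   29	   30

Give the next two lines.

For the first component, ×2 each step: -3, -6, -12, -24, -48 → -96 → -192.
For the second component, each term is the sum of the two before it: 4, 7, 11, 18, 29 → 47 → 76.
Third component — differences are 2, 3, 4, … (increasing by 1 each time): 16, 18, 21, 25, 30 → 36 → 43.
So the next two lines are -96  47  36 and -192  76  43.

-96  47  36; -192  76  43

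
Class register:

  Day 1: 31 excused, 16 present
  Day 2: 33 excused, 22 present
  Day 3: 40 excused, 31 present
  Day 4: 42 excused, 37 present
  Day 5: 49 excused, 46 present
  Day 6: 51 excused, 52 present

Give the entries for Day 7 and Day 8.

Excused: 31, 33, 40, 42, 49, 51 → 58 → 60 (alternating steps +2, +7, +2, +7, …).
Present goes 16, 22, 31, 37, 46, 52 → 61 → 67 (alternating steps +6, +9, +6, +9, …).
Putting the parts together: 58 excused, 61 present and then 60 excused, 67 present.

58 excused, 61 present; 60 excused, 67 present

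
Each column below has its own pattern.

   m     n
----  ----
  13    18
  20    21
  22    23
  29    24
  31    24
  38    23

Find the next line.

40  21

For the column m, alternating steps +7, +2, +7, +2, …: 13, 20, 22, 29, 31, 38 → 40.
Column n: differences are 3, 2, 1, … (decreasing by 1 each time), so 18, 21, 23, 24, 24, 23 → 21.
So the next line is 40  21.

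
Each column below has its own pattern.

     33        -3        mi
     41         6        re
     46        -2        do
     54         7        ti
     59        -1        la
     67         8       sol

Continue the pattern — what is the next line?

72  0  fa

First component — alternating steps +8, +5, +8, +5, …: 33, 41, 46, 54, 59, 67 → 72.
Second component: -3, 6, -2, 7, -1, 8 → 0 (alternating steps +9, −8, +9, −8, …).
Note: runs backward through the solfège scale do→ti; mi, re, do, ti, la, sol → fa.
So the next line is 72  0  fa.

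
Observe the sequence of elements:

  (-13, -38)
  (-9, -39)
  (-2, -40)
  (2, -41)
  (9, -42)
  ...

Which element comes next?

For the first coordinate, alternating steps +4, +7, +4, +7, …: -13, -9, -2, 2, 9 → 13.
Second coordinate: −1 each step; -38, -39, -40, -41, -42 → -43.
Putting it together: (13, -43).

(13, -43)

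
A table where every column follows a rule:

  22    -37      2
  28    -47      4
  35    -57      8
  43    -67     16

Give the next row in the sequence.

52  -77  32

First component — differences are 6, 7, 8, … (increasing by 1 each time): 22, 28, 35, 43 → 52.
Second component goes -37, -47, -57, -67 → -77 (−10 each step).
For the third component, ×2 each step: 2, 4, 8, 16 → 32.
Putting it together: 52  -77  32.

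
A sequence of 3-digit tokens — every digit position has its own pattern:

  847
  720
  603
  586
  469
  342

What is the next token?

First digit goes 8, 7, 6, 5, 4, 3 → 2 (−1 each step, mod 10).
Second digit — −2 each step, mod 10: 4, 2, 0, 8, 6, 4 → 2.
Third digit: 7, 0, 3, 6, 9, 2 → 5 (+3 each step, mod 10).
Combining the parts gives 225.

225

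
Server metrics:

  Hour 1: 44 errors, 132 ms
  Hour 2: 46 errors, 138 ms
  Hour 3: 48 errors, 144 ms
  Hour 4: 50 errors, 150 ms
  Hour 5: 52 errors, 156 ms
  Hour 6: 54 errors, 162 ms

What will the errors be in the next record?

56

Errors: 44, 46, 48, 50, 52, 54 → 56 (+2 each step).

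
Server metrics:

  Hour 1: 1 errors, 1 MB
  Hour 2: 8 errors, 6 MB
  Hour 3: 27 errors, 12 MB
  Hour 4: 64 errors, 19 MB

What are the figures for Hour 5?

For the errors, perfect cubes: 1³, 2³, 3³, …: 1, 8, 27, 64 → 125.
MB goes 1, 6, 12, 19 → 27 (differences are 5, 6, 7, … (increasing by 1 each time)).
Combining the parts gives 125 errors, 27 MB.

125 errors, 27 MB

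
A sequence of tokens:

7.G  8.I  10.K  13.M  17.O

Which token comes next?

First component: 7, 8, 10, 13, 17 → 22 (differences are 1, 2, 3, … (increasing by 1 each time)).
Letter: letters move forward 2 places in the alphabet; G, I, K, M, O → Q.
Putting it together: 22.Q.

22.Q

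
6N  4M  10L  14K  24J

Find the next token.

First component: each term is the sum of the two before it; 6, 4, 10, 14, 24 → 38.
Letter: N, M, L, K, J → I (letters move back 1 place in the alphabet).
Combining the parts gives 38I.

38I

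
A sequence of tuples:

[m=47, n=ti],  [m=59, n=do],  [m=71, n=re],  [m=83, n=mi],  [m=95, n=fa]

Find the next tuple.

[m=107, n=sol]

M goes 47, 59, 71, 83, 95 → 107 (+12 each step).
N: runs through the solfège scale do→ti, so ti, do, re, mi, fa → sol.
Putting it together: [m=107, n=sol].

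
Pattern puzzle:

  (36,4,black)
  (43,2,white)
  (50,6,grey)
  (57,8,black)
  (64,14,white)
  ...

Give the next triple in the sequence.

First coordinate: 36, 43, 50, 57, 64 → 71 (+7 each step).
Second coordinate: 4, 2, 6, 8, 14 → 22 (each term is the sum of the two before it).
Shade goes black, white, grey, black, white → grey (repeats black → white → grey).
So the next triple is (71,22,grey).

(71,22,grey)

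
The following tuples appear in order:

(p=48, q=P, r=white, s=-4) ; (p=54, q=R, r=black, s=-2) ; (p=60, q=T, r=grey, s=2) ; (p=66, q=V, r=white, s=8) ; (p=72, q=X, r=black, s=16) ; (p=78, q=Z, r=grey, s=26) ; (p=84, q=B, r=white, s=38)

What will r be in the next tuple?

black

R: white, black, grey, white, black, grey, white → black (repeats white → black → grey).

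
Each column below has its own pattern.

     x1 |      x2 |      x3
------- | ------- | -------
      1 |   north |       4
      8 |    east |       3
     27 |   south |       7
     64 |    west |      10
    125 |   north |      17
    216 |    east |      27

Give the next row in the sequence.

Column x1: 1, 8, 27, 64, 125, 216 → 343 (perfect cubes: 1³, 2³, 3³, …).
Column x2 — repeats north → east → south → west: north, east, south, west, north, east → south.
Column x3 goes 4, 3, 7, 10, 17, 27 → 44 (each term is the sum of the two before it).
Putting it together: 343  south  44.

343  south  44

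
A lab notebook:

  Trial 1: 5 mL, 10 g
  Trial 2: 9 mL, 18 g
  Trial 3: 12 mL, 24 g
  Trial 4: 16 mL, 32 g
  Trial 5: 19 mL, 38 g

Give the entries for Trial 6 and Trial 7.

23 mL, 46 g; 26 mL, 52 g

ML: 5, 9, 12, 16, 19 → 23 → 26 (alternating steps +4, +3, +4, +3, …).
For the g, always 2 × the mL: 10, 18, 24, 32, 38 → 46 → 52.
So the next two rows are 23 mL, 46 g and 26 mL, 52 g.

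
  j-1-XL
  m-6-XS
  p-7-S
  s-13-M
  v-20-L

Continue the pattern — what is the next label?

y-33-XL

Letter: j, m, p, s, v → y (letters move forward 3 places in the alphabet).
Second component goes 1, 6, 7, 13, 20 → 33 (each term is the sum of the two before it).
Size goes XL, XS, S, M, L → XL (runs through clothing sizes XS→XL).
So the next label is y-33-XL.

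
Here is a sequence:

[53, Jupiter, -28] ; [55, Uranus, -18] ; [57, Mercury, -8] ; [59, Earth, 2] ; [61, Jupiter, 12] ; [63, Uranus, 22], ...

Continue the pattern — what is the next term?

[65, Mercury, 32]

First slot: +2 each step, so 53, 55, 57, 59, 61, 63 → 65.
Planet: repeats Jupiter → Uranus → Mercury → Earth, so Jupiter, Uranus, Mercury, Earth, Jupiter, Uranus → Mercury.
Third slot: +10 each step, so -28, -18, -8, 2, 12, 22 → 32.
Putting it together: [65, Mercury, 32].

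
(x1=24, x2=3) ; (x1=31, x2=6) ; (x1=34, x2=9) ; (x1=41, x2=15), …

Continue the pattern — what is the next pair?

X1: alternating steps +7, +3, +7, +3, …; 24, 31, 34, 41 → 44.
X2: each term is the sum of the two before it; 3, 6, 9, 15 → 24.
So the next pair is (x1=44, x2=24).

(x1=44, x2=24)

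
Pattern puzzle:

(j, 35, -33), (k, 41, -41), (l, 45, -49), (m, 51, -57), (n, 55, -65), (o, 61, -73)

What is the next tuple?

(p, 65, -81)

For the letter, letters move forward 1 place in the alphabet: j, k, l, m, n, o → p.
Second value — alternating steps +6, +4, +6, +4, …: 35, 41, 45, 51, 55, 61 → 65.
Third value goes -33, -41, -49, -57, -65, -73 → -81 (−8 each step).
Combining the parts gives (p, 65, -81).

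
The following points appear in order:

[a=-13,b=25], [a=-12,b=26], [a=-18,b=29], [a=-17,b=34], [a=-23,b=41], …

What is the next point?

[a=-22,b=50]

A: -13, -12, -18, -17, -23 → -22 (alternating steps +1, −6, +1, −6, …).
B goes 25, 26, 29, 34, 41 → 50 (differences are 1, 3, 5, … (increasing by 2 each time)).
So the next point is [a=-22,b=50].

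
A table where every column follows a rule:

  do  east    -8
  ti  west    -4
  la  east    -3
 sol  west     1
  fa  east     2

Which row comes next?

Note goes do, ti, la, sol, fa → mi (runs backward through the solfège scale do→ti).
Direction: alternates east ↔ west; east, west, east, west, east → west.
Third component: -8, -4, -3, 1, 2 → 6 (alternating steps +4, +1, +4, +1, …).
Combining the parts gives mi  west  6.

mi  west  6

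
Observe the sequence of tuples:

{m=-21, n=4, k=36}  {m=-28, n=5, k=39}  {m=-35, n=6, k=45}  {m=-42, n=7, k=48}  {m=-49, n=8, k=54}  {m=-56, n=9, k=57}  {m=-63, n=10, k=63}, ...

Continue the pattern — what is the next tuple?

{m=-70, n=11, k=66}

M goes -21, -28, -35, -42, -49, -56, -63 → -70 (−7 each step).
For the n, +1 each step: 4, 5, 6, 7, 8, 9, 10 → 11.
K: 36, 39, 45, 48, 54, 57, 63 → 66 (alternating steps +3, +6, +3, +6, …).
So the next tuple is {m=-70, n=11, k=66}.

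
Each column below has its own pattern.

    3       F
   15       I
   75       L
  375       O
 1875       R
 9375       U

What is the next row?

First component: ×5 each step, so 3, 15, 75, 375, 1875, 9375 → 46875.
Letter: letters move forward 3 places in the alphabet, so F, I, L, O, R, U → X.
Putting it together: 46875  X.

46875  X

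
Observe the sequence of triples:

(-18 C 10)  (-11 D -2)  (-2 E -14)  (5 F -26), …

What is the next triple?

(14 G -38)

First component: alternating steps +7, +9, +7, +9, …, so -18, -11, -2, 5 → 14.
Letter goes C, D, E, F → G (letters move forward 1 place in the alphabet).
Third component: −12 each step; 10, -2, -14, -26 → -38.
Putting it together: (14 G -38).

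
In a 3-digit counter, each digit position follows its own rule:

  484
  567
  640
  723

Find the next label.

First digit: 4, 5, 6, 7 → 8 (+1 each step, mod 10).
Second digit: −2 each step, mod 10; 8, 6, 4, 2 → 0.
Third digit: +3 each step, mod 10, so 4, 7, 0, 3 → 6.
So the next label is 806.

806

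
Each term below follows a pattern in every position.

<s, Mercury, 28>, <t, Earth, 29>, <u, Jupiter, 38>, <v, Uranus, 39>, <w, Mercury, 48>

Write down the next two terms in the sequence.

Letter goes s, t, u, v, w → x → y (letters move forward 1 place in the alphabet).
Planet goes Mercury, Earth, Jupiter, Uranus, Mercury → Earth → Jupiter (repeats Mercury → Earth → Jupiter → Uranus).
Third component: alternating steps +1, +9, +1, +9, …; 28, 29, 38, 39, 48 → 49 → 58.
So the next two terms are <x, Earth, 49> and <y, Jupiter, 58>.

<x, Earth, 49>, <y, Jupiter, 58>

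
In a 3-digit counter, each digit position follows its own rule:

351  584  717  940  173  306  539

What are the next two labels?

First digit: 3, 5, 7, 9, 1, 3, 5 → 7 → 9 (+2 each step, mod 10).
Second digit: +3 each step, mod 10; 5, 8, 1, 4, 7, 0, 3 → 6 → 9.
Third digit: +3 each step, mod 10, so 1, 4, 7, 0, 3, 6, 9 → 2 → 5.
Putting the parts together: 762 and then 995.

762 then 995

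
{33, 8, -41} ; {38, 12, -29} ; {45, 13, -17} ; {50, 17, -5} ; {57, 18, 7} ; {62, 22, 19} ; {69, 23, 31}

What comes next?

First entry — alternating steps +5, +7, +5, +7, …: 33, 38, 45, 50, 57, 62, 69 → 74.
Second entry: 8, 12, 13, 17, 18, 22, 23 → 27 (alternating steps +4, +1, +4, +1, …).
Third entry goes -41, -29, -17, -5, 7, 19, 31 → 43 (+12 each step).
So the next tuple is {74, 27, 43}.

{74, 27, 43}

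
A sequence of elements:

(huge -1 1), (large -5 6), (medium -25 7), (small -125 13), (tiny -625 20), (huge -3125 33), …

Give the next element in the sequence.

(large -15625 53)

Size — repeats huge → large → medium → small → tiny: huge, large, medium, small, tiny, huge → large.
Second coordinate goes -1, -5, -25, -125, -625, -3125 → -15625 (×5 each step).
Third coordinate — each term is the sum of the two before it: 1, 6, 7, 13, 20, 33 → 53.
So the next element is (large -15625 53).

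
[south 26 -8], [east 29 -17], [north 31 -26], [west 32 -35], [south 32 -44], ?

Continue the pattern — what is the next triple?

Direction: repeats south → east → north → west; south, east, north, west, south → east.
Second value: 26, 29, 31, 32, 32 → 31 (differences are 3, 2, 1, … (decreasing by 1 each time)).
Third value — −9 each step: -8, -17, -26, -35, -44 → -53.
Combining the parts gives [east 31 -53].

[east 31 -53]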